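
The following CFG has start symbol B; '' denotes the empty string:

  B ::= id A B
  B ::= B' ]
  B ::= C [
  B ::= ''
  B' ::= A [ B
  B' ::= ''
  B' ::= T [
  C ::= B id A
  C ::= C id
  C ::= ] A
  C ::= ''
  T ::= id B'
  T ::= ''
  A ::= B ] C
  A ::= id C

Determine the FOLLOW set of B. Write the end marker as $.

B is the start symbol, so $ ∈ FOLLOW(B).
In B ::= id A B: B is at the end, add FOLLOW(B) = { $, [, ], id }.
In B' ::= A [ B: B is at the end, add FOLLOW(B') = { [, ] }.
In C ::= B id A: add FIRST(id A) = { id }.
In A ::= B ] C: add FIRST(] C) = { ] }.
Union: FOLLOW(B) = { $, [, ], id }.

{ $, [, ], id }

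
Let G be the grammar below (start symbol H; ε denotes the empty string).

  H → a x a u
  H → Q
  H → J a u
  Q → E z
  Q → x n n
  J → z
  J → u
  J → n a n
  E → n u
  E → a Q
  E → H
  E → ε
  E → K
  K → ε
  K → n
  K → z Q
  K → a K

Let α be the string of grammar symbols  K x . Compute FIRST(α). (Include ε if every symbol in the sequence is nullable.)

Add FIRST(K)\{ε} = { a, n, z }; K is nullable, continue.
x is a terminal; add {x} and stop.

{ a, n, x, z }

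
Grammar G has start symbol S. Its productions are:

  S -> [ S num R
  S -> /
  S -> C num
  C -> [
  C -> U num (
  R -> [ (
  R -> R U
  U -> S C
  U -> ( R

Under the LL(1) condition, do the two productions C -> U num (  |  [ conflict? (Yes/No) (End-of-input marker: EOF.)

FIRST(U num () = { (, /, [ } and FIRST([) = { [ }.
Both contain [, so the two alternatives are not disjoint — LL(1) conflict.

Yes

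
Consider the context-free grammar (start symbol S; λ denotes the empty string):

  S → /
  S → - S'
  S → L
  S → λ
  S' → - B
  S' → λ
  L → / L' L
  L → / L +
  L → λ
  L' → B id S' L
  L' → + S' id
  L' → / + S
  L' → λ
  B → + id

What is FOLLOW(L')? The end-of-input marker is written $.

{ $, +, / }

In L → / L' L: add FIRST(L)\{λ} = { / }.
  Since L is nullable, also add FOLLOW(L) = { $, +, / }.
Union: FOLLOW(L') = { $, +, / }.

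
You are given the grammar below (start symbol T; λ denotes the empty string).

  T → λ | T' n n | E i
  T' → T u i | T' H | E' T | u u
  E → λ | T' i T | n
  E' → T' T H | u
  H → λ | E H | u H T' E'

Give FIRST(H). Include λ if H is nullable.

H → λ contributes λ.
From H → E H: E, H nullable, take FIRST(E) ∪ FIRST(H) = { i, n, u }; also λ since the whole RHS is nullable.
H → u H T' E' contributes {u}.
Union: FIRST(H) = { i, n, u, λ }.

{ i, n, u, λ }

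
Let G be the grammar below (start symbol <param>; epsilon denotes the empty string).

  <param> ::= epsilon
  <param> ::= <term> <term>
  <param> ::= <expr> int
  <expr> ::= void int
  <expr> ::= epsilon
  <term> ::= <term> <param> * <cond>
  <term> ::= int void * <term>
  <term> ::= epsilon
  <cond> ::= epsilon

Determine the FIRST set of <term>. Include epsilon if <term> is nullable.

{ *, int, void, epsilon }

From <term> ::= <term> <param> * <cond>: <term>, <param> nullable, take FIRST(<term>) ∪ FIRST(<param>) ∪ {*} = { *, int, void }.
<term> ::= int void * <term> contributes {int}.
<term> ::= epsilon contributes epsilon.
Union: FIRST(<term>) = { *, int, void, epsilon }.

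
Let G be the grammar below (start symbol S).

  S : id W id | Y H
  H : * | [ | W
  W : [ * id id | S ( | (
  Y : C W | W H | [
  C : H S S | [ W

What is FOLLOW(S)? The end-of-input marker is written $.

S is the start symbol, so $ ∈ FOLLOW(S).
In W : S (: add FIRST(() = { ( }.
In C : H S S: add FIRST(S) = { (, *, [, id }.
In C : H S S: S is at the end, add FOLLOW(C) = { (, *, [, id }.
Union: FOLLOW(S) = { $, (, *, [, id }.

{ $, (, *, [, id }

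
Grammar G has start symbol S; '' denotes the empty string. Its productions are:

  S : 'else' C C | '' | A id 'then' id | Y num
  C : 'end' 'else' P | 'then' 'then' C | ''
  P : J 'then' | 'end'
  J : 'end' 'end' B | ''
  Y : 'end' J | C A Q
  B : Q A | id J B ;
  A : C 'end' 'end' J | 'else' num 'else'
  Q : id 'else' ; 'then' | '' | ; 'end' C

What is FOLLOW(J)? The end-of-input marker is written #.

In P : J 'then': add FIRST('then') = { 'then' }.
In Y : 'end' J: J is at the end, add FOLLOW(Y) = { num }.
In B : id J B ;: add FIRST(B ;) = { 'else', 'end', 'then', ;, id }.
In A : C 'end' 'end' J: J is at the end, add FOLLOW(A) = { 'else', 'end', 'then', ;, id, num }.
Union: FOLLOW(J) = { 'else', 'end', 'then', ;, id, num }.

{ 'else', 'end', 'then', ;, id, num }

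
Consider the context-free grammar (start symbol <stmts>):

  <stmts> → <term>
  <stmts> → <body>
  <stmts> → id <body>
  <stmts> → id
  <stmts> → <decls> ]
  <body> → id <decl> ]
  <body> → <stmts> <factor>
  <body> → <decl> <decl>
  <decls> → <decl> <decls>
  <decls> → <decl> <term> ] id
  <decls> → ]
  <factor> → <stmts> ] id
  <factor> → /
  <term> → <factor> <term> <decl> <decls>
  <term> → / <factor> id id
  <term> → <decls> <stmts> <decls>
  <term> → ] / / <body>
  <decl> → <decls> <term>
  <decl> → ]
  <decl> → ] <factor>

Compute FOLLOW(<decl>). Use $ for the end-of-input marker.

In <body> → id <decl> ]: add FIRST(]) = { ] }.
In <body> → <decl> <decl>: add FIRST(<decl>) = { ] }.
In <body> → <decl> <decl>: <decl> is at the end, add FOLLOW(<body>) = { $, /, ], id }.
In <decls> → <decl> <decls>: add FIRST(<decls>) = { ] }.
In <decls> → <decl> <term> ] id: add FIRST(<term> ] id) = { /, ], id }.
In <term> → <factor> <term> <decl> <decls>: add FIRST(<decls>) = { ] }.
Union: FOLLOW(<decl>) = { $, /, ], id }.

{ $, /, ], id }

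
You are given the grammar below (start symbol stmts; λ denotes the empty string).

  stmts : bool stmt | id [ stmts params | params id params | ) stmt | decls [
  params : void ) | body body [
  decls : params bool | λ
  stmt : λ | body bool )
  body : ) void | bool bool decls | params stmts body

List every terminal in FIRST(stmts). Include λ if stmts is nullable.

{ ), [, bool, id, void }

stmts : bool stmt contributes {bool}.
stmts : id [ stmts params contributes {id}.
From stmts : params id params: add FIRST(params) = { ), bool, void }.
stmts : ) stmt contributes {)}.
From stmts : decls [: decls nullable, take FIRST(decls) ∪ {[} = { ), [, bool, void }.
Union: FIRST(stmts) = { ), [, bool, id, void }.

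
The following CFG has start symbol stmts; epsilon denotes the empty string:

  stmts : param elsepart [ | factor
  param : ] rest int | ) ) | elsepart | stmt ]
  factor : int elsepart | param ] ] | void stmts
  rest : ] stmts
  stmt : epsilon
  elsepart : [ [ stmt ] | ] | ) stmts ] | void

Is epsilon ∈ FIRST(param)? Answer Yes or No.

Nullable nonterminals: stmt.
No production of param has an RHS whose symbols are all nullable, so param is not nullable.

No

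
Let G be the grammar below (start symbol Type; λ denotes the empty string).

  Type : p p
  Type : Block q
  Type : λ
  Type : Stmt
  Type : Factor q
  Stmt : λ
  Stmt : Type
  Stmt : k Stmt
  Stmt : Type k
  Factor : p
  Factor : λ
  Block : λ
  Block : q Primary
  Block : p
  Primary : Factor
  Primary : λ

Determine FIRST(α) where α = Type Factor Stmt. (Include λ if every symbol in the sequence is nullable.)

{ k, p, q, λ }

Add FIRST(Type)\{λ} = { k, p, q }; Type is nullable, continue.
Add FIRST(Factor)\{λ} = { p }; Factor is nullable, continue.
Add FIRST(Stmt)\{λ} = { k, p, q }; Stmt is nullable, continue.
Every symbol is nullable, so include λ.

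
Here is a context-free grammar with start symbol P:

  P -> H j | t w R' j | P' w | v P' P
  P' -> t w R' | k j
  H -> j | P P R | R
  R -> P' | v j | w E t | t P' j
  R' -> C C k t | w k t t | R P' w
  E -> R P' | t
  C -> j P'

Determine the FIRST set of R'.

From R' -> C C k t: add FIRST(C) = { j }.
R' -> w k t t contributes {w}.
From R' -> R P' w: add FIRST(R) = { k, t, v, w }.
Union: FIRST(R') = { j, k, t, v, w }.

{ j, k, t, v, w }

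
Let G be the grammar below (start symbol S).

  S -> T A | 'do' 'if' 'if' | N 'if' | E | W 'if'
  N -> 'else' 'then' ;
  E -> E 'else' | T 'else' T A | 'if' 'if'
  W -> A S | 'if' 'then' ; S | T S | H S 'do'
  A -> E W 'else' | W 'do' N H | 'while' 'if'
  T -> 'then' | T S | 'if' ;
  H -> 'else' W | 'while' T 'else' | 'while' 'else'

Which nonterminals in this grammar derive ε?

No nonterminal has an empty production or an RHS whose symbols are all nullable.

{ } (none)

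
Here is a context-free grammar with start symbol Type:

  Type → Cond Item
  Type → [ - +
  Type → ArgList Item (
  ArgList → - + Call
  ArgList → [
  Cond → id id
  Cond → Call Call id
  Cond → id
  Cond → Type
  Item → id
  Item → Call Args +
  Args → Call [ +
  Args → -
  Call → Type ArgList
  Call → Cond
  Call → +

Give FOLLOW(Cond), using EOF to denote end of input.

{ +, -, [, id }

In Type → Cond Item: add FIRST(Item) = { +, -, [, id }.
In Call → Cond: Cond is at the end, add FOLLOW(Call) = { +, -, [, id }.
Union: FOLLOW(Cond) = { +, -, [, id }.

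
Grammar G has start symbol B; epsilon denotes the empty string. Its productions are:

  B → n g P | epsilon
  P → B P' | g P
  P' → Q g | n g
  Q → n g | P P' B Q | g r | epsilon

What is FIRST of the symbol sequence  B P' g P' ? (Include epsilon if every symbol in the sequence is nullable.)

{ g, n }

Add FIRST(B)\{epsilon} = { n }; B is nullable, continue.
Add FIRST(P') = { g, n }; P' is not nullable, stop.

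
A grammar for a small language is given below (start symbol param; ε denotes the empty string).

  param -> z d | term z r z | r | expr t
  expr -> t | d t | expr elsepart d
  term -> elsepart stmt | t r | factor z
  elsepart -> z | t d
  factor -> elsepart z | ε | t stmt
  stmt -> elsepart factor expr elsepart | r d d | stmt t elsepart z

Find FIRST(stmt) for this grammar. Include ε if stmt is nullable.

From stmt -> elsepart factor expr elsepart: add FIRST(elsepart) = { t, z }.
stmt -> r d d contributes {r}.
From stmt -> stmt t elsepart z: add FIRST(stmt) = { r, t, z }.
Union: FIRST(stmt) = { r, t, z }.

{ r, t, z }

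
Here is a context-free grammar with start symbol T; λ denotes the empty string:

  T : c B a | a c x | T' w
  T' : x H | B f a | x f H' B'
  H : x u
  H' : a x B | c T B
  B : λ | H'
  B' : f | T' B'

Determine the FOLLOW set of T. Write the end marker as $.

T is the start symbol, so $ ∈ FOLLOW(T).
In H' : c T B: add FIRST(B)\{λ} = { a, c }.
  Since B is nullable, also add FOLLOW(H') = { a, c, f, x }.
Union: FOLLOW(T) = { $, a, c, f, x }.

{ $, a, c, f, x }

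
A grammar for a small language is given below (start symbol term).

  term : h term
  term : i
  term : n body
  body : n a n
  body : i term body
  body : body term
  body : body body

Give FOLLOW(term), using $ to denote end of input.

term is the start symbol, so $ ∈ FOLLOW(term).
In term : h term: term is at the end, add FOLLOW(term) = { $, h, i, n }.
In body : i term body: add FIRST(body) = { i, n }.
In body : body term: term is at the end, add FOLLOW(body) = { $, h, i, n }.
Union: FOLLOW(term) = { $, h, i, n }.

{ $, h, i, n }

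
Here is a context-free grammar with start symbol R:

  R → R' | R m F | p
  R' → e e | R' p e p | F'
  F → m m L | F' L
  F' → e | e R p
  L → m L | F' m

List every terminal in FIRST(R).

From R → R': add FIRST(R') = { e }.
From R → R m F: add FIRST(R) = { e, p }.
R → p contributes {p}.
Union: FIRST(R) = { e, p }.

{ e, p }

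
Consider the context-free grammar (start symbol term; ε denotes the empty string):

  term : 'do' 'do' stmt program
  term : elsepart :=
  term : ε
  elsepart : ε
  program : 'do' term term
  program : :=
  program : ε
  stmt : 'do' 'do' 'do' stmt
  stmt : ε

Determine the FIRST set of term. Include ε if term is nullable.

{ 'do', :=, ε }

term : 'do' 'do' stmt program contributes {'do'}.
From term : elsepart :=: elsepart nullable, take FIRST(elsepart) ∪ {:=} = { := }.
term : ε contributes ε.
Union: FIRST(term) = { 'do', :=, ε }.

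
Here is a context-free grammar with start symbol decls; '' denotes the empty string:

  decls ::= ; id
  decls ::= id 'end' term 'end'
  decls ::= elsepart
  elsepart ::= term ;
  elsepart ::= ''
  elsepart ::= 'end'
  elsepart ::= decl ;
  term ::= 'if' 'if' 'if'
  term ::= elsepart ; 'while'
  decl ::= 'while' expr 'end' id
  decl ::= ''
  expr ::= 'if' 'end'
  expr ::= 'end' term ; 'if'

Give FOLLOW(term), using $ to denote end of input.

In decls ::= id 'end' term 'end': add FIRST('end') = { 'end' }.
In elsepart ::= term ;: add FIRST(;) = { ; }.
In expr ::= 'end' term ; 'if': add FIRST(; 'if') = { ; }.
Union: FOLLOW(term) = { 'end', ; }.

{ 'end', ; }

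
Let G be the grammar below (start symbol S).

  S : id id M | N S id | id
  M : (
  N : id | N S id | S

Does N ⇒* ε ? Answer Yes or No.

No nonterminal in this grammar is nullable.
No production of N has an RHS whose symbols are all nullable, so N is not nullable.

No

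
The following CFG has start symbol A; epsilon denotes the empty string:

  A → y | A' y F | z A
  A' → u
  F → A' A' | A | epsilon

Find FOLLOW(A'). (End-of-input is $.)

In A → A' y F: add FIRST(y F) = { y }.
In F → A' A': add FIRST(A') = { u }.
In F → A' A': A' is at the end, add FOLLOW(F) = { $ }.
Union: FOLLOW(A') = { $, u, y }.

{ $, u, y }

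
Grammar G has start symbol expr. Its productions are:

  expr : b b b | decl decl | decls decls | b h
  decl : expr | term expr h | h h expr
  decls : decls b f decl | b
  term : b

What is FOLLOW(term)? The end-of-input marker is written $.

{ b, h }

In decl : term expr h: add FIRST(expr h) = { b, h }.
Union: FOLLOW(term) = { b, h }.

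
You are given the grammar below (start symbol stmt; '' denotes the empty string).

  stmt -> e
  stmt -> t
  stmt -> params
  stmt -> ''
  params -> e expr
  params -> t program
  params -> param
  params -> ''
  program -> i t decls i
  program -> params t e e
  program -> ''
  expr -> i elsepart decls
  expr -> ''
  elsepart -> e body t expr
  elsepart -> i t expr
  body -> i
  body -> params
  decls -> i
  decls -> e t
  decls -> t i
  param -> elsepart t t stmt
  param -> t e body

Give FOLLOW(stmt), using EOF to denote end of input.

{ EOF, t }

stmt is the start symbol, so EOF ∈ FOLLOW(stmt).
In param -> elsepart t t stmt: stmt is at the end, add FOLLOW(param) = { EOF, t }.
Union: FOLLOW(stmt) = { EOF, t }.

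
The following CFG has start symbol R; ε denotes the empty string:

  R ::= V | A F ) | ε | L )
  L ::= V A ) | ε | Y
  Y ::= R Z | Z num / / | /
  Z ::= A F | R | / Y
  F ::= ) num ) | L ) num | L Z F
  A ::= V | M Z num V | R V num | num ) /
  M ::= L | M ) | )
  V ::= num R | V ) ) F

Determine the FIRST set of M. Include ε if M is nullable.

From M ::= L: add FIRST(L) = { ), /, num, ε } (including ε since L is nullable).
From M ::= M ): M nullable, take FIRST(M) ∪ {)} = { ), /, num }.
M ::= ) contributes {)}.
Union: FIRST(M) = { ), /, num, ε }.

{ ), /, num, ε }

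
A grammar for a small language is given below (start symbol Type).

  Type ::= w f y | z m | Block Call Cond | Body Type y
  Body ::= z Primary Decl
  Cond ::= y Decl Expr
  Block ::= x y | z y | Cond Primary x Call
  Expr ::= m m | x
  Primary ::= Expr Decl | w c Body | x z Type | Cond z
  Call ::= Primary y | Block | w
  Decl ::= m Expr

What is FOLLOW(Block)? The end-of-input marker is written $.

In Type ::= Block Call Cond: add FIRST(Call Cond) = { m, w, x, y, z }.
In Call ::= Block: Block is at the end, add FOLLOW(Call) = { m, w, x, y, z }.
Union: FOLLOW(Block) = { m, w, x, y, z }.

{ m, w, x, y, z }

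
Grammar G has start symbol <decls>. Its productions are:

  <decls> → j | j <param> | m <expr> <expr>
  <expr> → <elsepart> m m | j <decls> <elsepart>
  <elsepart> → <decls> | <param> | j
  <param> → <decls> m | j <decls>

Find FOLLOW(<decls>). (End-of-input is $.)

{ $, j, m }

<decls> is the start symbol, so $ ∈ FOLLOW(<decls>).
In <expr> → j <decls> <elsepart>: add FIRST(<elsepart>) = { j, m }.
In <elsepart> → <decls>: <decls> is at the end, add FOLLOW(<elsepart>) = { $, j, m }.
In <param> → <decls> m: add FIRST(m) = { m }.
In <param> → j <decls>: <decls> is at the end, add FOLLOW(<param>) = { $, j, m }.
Union: FOLLOW(<decls>) = { $, j, m }.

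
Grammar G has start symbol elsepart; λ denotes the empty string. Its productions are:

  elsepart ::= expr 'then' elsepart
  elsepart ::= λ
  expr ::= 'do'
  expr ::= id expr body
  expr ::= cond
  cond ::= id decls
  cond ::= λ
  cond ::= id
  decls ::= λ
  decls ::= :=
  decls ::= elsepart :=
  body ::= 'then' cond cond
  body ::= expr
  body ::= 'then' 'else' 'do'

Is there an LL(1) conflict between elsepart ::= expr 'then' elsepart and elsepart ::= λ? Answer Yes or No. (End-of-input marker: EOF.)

No

FIRST(expr 'then' elsepart) = { 'do', 'then', id } and FIRST(λ) = { λ }.
The second is nullable but FOLLOW(elsepart) = { EOF, := } is disjoint from FIRST of the first.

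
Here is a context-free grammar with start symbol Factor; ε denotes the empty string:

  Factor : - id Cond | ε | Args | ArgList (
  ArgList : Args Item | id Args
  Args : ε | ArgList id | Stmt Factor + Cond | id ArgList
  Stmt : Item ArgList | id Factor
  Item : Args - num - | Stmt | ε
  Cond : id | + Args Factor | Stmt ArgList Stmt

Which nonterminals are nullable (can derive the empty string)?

{ ArgList, Args, Cond, Factor, Item, Stmt }

Directly nullable (have an ε-production): Factor, Args, Item.
ArgList : Args Item with every symbol nullable, so ArgList is nullable.
Cond : Stmt ArgList Stmt with every symbol nullable, so Cond is nullable.
Stmt : Item ArgList with every symbol nullable, so Stmt is nullable.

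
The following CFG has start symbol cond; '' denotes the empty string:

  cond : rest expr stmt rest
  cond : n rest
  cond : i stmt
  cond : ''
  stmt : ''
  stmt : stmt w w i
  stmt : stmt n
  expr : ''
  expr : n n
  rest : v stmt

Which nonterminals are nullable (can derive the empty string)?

{ cond, expr, stmt }

Directly nullable (have an ''-production): cond, stmt, expr.
No other nonterminal has a production whose RHS symbols are all nullable.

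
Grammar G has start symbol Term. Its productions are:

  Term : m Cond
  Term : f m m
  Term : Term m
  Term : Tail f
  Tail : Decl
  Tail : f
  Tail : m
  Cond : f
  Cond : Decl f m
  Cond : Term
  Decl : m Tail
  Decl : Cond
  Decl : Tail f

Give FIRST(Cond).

{ f, m }

Cond : f contributes {f}.
From Cond : Decl f m: add FIRST(Decl) = { f, m }.
From Cond : Term: add FIRST(Term) = { f, m }.
Union: FIRST(Cond) = { f, m }.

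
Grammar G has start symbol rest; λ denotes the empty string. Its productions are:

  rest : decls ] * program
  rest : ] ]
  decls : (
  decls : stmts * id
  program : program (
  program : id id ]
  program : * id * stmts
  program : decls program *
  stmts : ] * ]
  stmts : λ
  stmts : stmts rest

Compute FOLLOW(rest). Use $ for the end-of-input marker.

{ $, (, *, ] }

rest is the start symbol, so $ ∈ FOLLOW(rest).
In stmts : stmts rest: rest is at the end, add FOLLOW(stmts) = { $, (, *, ] }.
Union: FOLLOW(rest) = { $, (, *, ] }.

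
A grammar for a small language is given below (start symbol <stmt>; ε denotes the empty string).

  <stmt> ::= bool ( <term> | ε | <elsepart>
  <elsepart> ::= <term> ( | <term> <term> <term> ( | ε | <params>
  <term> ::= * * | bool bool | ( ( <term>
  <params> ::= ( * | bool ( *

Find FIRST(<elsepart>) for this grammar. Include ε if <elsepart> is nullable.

From <elsepart> ::= <term> (: add FIRST(<term>) = { (, *, bool }.
From <elsepart> ::= <term> <term> <term> (: add FIRST(<term>) = { (, *, bool }.
<elsepart> ::= ε contributes ε.
From <elsepart> ::= <params>: add FIRST(<params>) = { (, bool }.
Union: FIRST(<elsepart>) = { (, *, bool, ε }.

{ (, *, bool, ε }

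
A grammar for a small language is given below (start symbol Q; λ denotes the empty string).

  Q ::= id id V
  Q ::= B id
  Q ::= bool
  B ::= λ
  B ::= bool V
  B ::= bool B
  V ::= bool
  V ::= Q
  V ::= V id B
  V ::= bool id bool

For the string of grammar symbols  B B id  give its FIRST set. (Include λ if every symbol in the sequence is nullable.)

Add FIRST(B)\{λ} = { bool }; B is nullable, continue.
Add FIRST(B)\{λ} = { bool }; B is nullable, continue.
id is a terminal; add {id} and stop.

{ bool, id }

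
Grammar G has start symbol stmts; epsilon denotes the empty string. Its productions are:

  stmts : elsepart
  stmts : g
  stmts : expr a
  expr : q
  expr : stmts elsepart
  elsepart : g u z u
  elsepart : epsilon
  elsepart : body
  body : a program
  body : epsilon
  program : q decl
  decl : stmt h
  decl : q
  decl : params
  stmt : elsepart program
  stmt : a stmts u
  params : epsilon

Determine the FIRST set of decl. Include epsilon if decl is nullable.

{ a, g, q, epsilon }

From decl : stmt h: add FIRST(stmt) = { a, g, q }.
decl : q contributes {q}.
From decl : params: add FIRST(params) = { epsilon } (including epsilon since params is nullable).
Union: FIRST(decl) = { a, g, q, epsilon }.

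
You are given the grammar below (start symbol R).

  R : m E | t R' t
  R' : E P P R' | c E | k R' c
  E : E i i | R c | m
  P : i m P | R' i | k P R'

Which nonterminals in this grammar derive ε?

No nonterminal has an empty production or an RHS whose symbols are all nullable.

{ } (none)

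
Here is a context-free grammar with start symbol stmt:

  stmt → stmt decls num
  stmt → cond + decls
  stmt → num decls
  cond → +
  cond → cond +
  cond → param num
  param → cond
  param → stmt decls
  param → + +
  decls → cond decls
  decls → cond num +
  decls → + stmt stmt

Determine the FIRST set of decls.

From decls → cond decls: add FIRST(cond) = { +, num }.
From decls → cond num +: add FIRST(cond) = { +, num }.
decls → + stmt stmt contributes {+}.
Union: FIRST(decls) = { +, num }.

{ +, num }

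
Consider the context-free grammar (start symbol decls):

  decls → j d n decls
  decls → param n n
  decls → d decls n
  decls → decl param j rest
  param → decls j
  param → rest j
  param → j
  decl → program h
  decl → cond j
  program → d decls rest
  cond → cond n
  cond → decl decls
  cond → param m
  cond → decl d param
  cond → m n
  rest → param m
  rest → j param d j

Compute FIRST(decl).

{ d, j, m }

From decl → program h: add FIRST(program) = { d }.
From decl → cond j: add FIRST(cond) = { d, j, m }.
Union: FIRST(decl) = { d, j, m }.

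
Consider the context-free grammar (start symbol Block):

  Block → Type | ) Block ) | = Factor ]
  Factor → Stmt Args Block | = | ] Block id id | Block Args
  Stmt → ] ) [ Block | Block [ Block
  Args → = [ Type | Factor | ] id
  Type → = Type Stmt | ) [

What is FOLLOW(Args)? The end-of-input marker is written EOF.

In Factor → Stmt Args Block: add FIRST(Block) = { ), = }.
In Factor → Block Args: Args is at the end, add FOLLOW(Factor) = { ), =, ] }.
Union: FOLLOW(Args) = { ), =, ] }.

{ ), =, ] }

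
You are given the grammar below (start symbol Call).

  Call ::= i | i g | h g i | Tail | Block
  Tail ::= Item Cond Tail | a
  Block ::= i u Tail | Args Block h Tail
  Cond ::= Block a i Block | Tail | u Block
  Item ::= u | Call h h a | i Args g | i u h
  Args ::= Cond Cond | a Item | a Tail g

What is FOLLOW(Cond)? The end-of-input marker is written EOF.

In Tail ::= Item Cond Tail: add FIRST(Tail) = { a, h, i, u }.
In Args ::= Cond Cond: add FIRST(Cond) = { a, h, i, u }.
In Args ::= Cond Cond: Cond is at the end, add FOLLOW(Args) = { a, g, h, i, u }.
Union: FOLLOW(Cond) = { a, g, h, i, u }.

{ a, g, h, i, u }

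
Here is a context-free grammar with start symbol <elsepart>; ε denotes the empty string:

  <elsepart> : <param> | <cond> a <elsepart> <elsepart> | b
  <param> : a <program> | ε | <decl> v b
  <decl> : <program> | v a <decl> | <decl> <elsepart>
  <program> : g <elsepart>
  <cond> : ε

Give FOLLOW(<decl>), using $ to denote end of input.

In <param> : <decl> v b: add FIRST(v b) = { v }.
In <decl> : v a <decl>: <decl> is at the end, add FOLLOW(<decl>) = { a, b, g, v }.
In <decl> : <decl> <elsepart>: add FIRST(<elsepart>)\{ε} = { a, b, g, v }.
  Since <elsepart> is nullable, also add FOLLOW(<decl>) = { a, b, g, v }.
Union: FOLLOW(<decl>) = { a, b, g, v }.

{ a, b, g, v }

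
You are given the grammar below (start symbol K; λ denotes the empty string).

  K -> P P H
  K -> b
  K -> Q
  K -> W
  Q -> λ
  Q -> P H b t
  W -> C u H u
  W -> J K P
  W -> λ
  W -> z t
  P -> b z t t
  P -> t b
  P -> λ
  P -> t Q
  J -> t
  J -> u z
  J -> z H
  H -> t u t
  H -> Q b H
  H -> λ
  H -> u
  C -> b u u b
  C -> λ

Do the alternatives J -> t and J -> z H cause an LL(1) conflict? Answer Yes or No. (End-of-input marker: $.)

FIRST(t) = { t } and FIRST(z H) = { z }.
The FIRST sets are disjoint and neither alternative is nullable — no conflict.

No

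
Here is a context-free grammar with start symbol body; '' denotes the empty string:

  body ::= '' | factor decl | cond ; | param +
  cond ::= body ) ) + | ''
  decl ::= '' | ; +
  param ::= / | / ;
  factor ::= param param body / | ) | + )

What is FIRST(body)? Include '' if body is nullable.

body ::= '' contributes ''.
From body ::= factor decl: add FIRST(factor) = { ), +, / }.
From body ::= cond ;: cond nullable, take FIRST(cond) ∪ {;} = { ), +, /, ; }.
From body ::= param +: add FIRST(param) = { / }.
Union: FIRST(body) = { ), +, /, ;, '' }.

{ ), +, /, ;, '' }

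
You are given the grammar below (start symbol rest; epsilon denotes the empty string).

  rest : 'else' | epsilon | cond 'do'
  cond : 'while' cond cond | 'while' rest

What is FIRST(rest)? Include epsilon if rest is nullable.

{ 'else', 'while', epsilon }

rest : 'else' contributes {'else'}.
rest : epsilon contributes epsilon.
From rest : cond 'do': add FIRST(cond) = { 'while' }.
Union: FIRST(rest) = { 'else', 'while', epsilon }.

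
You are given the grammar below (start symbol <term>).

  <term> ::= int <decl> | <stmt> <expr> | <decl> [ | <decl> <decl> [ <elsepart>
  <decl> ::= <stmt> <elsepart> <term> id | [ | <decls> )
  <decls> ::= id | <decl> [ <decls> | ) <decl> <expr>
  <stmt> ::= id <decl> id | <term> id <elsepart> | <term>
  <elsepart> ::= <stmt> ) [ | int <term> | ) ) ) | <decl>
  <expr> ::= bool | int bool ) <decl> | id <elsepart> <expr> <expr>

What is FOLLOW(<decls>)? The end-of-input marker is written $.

{ ) }

In <decl> ::= <decls> ): add FIRST()) = { ) }.
In <decls> ::= <decl> [ <decls>: <decls> is at the end, add FOLLOW(<decls>) = { ) }.
Union: FOLLOW(<decls>) = { ) }.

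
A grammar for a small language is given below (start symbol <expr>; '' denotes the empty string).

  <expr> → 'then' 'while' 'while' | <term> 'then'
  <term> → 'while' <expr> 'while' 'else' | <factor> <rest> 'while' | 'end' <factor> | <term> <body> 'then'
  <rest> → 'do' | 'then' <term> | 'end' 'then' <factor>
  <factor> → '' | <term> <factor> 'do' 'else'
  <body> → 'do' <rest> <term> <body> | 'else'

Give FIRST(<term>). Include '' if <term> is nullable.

{ 'do', 'end', 'then', 'while' }

<term> → 'while' <expr> 'while' 'else' contributes {'while'}.
From <term> → <factor> <rest> 'while': <factor> nullable, take FIRST(<factor>) ∪ FIRST(<rest>) = { 'do', 'end', 'then', 'while' }.
<term> → 'end' <factor> contributes {'end'}.
From <term> → <term> <body> 'then': add FIRST(<term>) = { 'do', 'end', 'then', 'while' }.
Union: FIRST(<term>) = { 'do', 'end', 'then', 'while' }.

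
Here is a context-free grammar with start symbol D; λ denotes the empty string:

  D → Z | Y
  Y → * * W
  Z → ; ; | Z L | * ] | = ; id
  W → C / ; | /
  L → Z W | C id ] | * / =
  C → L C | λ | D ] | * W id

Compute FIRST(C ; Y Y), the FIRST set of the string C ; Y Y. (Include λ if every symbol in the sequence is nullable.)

{ *, ;, =, id }

Add FIRST(C)\{λ} = { *, ;, =, id }; C is nullable, continue.
; is a terminal; add {;} and stop.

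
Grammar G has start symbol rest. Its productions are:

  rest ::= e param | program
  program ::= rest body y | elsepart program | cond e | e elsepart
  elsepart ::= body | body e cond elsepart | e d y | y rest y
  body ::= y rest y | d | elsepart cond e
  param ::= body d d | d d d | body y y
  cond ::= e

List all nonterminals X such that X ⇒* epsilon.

{ } (none)

No nonterminal has an empty production or an RHS whose symbols are all nullable.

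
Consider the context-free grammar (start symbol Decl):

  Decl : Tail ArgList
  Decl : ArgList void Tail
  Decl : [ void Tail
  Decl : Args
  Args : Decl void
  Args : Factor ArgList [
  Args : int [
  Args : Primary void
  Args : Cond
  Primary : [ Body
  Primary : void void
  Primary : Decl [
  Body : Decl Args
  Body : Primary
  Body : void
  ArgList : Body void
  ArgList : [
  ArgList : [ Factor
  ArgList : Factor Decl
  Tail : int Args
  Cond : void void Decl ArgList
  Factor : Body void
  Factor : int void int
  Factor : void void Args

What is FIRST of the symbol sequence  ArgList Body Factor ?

Add FIRST(ArgList) = { [, int, void }; ArgList is not nullable, stop.

{ [, int, void }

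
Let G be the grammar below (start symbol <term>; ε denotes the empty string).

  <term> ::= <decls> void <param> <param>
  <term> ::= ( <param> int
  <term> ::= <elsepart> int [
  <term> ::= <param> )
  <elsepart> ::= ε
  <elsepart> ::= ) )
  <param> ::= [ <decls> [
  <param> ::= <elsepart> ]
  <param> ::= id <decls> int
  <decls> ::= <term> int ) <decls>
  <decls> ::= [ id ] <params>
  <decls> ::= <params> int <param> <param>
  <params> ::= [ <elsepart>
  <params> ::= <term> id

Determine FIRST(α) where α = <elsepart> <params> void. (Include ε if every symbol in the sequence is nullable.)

Add FIRST(<elsepart>)\{ε} = { ) }; <elsepart> is nullable, continue.
Add FIRST(<params>) = { (, ), [, ], id, int }; <params> is not nullable, stop.

{ (, ), [, ], id, int }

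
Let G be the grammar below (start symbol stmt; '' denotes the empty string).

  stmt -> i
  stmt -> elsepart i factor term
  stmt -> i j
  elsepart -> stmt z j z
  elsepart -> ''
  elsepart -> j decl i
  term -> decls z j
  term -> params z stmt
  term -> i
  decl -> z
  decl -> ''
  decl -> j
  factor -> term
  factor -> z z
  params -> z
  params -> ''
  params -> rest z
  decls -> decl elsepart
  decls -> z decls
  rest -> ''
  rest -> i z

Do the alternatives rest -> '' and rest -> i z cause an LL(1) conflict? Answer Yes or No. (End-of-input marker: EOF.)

FIRST('') = { '' } and FIRST(i z) = { i }.
The first is nullable but FOLLOW(rest) = { z } is disjoint from FIRST of the second.

No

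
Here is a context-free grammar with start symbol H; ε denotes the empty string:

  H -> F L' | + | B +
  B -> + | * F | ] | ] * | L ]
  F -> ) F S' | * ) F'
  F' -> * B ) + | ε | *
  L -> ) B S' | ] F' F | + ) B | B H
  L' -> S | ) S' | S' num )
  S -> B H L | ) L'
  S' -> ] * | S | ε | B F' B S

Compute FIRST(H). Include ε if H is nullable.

{ ), *, +, ] }

From H -> F L': add FIRST(F) = { ), * }.
H -> + contributes {+}.
From H -> B +: add FIRST(B) = { ), *, +, ] }.
Union: FIRST(H) = { ), *, +, ] }.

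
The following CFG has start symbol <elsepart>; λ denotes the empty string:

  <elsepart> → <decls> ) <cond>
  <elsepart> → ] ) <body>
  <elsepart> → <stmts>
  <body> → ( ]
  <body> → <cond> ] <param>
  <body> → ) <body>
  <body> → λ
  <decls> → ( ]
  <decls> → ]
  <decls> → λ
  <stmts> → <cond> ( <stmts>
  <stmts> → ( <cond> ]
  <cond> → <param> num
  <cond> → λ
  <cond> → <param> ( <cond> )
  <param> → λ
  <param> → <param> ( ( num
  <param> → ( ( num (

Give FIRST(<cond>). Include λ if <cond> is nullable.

From <cond> → <param> num: <param> nullable, take FIRST(<param>) ∪ {num} = { (, num }.
<cond> → λ contributes λ.
From <cond> → <param> ( <cond> ): <param> nullable, take FIRST(<param>) ∪ {(} = { ( }.
Union: FIRST(<cond>) = { (, num, λ }.

{ (, num, λ }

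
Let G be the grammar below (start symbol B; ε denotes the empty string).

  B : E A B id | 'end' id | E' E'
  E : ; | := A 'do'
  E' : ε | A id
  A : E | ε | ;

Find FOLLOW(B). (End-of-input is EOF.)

{ EOF, id }

B is the start symbol, so EOF ∈ FOLLOW(B).
In B : E A B id: add FIRST(id) = { id }.
Union: FOLLOW(B) = { EOF, id }.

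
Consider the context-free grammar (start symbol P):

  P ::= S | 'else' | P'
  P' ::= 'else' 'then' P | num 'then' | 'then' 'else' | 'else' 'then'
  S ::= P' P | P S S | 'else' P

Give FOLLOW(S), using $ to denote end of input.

In P ::= S: S is at the end, add FOLLOW(P) = { $, 'else', 'then', num }.
In S ::= P S S: add FIRST(S) = { 'else', 'then', num }.
In S ::= P S S: S is at the end, add FOLLOW(S) = { $, 'else', 'then', num }.
Union: FOLLOW(S) = { $, 'else', 'then', num }.

{ $, 'else', 'then', num }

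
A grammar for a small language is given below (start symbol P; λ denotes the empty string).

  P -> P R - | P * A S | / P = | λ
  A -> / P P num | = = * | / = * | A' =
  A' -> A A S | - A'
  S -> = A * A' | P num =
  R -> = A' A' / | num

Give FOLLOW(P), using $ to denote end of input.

P is the start symbol, so $ ∈ FOLLOW(P).
In P -> P R -: add FIRST(R -) = { =, num }.
In P -> P * A S: add FIRST(* A S) = { * }.
In P -> / P =: add FIRST(=) = { = }.
In A -> / P P num: add FIRST(P num) = { *, /, =, num }.
In A -> / P P num: add FIRST(num) = { num }.
In S -> P num =: add FIRST(num =) = { num }.
Union: FOLLOW(P) = { $, *, /, =, num }.

{ $, *, /, =, num }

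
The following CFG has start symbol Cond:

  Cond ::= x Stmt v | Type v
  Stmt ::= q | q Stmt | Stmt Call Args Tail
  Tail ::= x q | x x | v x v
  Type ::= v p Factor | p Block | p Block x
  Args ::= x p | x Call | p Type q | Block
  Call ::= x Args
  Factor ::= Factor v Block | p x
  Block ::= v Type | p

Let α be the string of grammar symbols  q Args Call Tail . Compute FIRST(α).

{ q }

q is a terminal; add {q} and stop.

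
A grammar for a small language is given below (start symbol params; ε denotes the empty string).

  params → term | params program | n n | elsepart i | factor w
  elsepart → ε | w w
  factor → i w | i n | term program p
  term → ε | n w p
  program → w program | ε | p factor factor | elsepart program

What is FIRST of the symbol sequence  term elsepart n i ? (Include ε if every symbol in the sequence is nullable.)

Add FIRST(term)\{ε} = { n }; term is nullable, continue.
Add FIRST(elsepart)\{ε} = { w }; elsepart is nullable, continue.
n is a terminal; add {n} and stop.

{ n, w }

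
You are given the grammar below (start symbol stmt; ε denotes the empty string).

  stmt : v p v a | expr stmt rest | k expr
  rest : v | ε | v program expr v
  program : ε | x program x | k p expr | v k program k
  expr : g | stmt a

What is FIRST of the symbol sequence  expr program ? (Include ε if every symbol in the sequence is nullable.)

{ g, k, v }

Add FIRST(expr) = { g, k, v }; expr is not nullable, stop.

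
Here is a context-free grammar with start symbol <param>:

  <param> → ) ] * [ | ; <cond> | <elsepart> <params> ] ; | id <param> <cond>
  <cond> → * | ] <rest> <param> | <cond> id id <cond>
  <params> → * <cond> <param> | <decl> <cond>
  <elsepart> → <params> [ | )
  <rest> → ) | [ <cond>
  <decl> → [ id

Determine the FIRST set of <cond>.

<cond> → * contributes {*}.
<cond> → ] <rest> <param> contributes {]}.
From <cond> → <cond> id id <cond>: add FIRST(<cond>) = { *, ] }.
Union: FIRST(<cond>) = { *, ] }.

{ *, ] }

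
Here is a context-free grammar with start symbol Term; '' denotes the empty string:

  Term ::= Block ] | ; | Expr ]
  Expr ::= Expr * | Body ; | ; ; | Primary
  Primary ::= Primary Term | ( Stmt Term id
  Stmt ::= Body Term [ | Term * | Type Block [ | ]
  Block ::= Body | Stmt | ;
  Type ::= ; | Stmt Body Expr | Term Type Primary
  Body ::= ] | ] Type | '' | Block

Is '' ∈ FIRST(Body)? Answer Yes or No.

Yes

Body has an ''-production, so Body ⇒ ''.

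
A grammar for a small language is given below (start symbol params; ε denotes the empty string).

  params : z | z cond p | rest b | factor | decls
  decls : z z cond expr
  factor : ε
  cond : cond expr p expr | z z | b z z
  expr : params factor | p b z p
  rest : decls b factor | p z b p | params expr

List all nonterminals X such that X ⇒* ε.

{ expr, factor, params, rest }

Directly nullable (have an ε-production): factor.
rest : params expr with every symbol nullable, so rest is nullable.
expr : params factor with every symbol nullable, so expr is nullable.
params : factor with every symbol nullable, so params is nullable.
No other nonterminal has a production whose RHS symbols are all nullable.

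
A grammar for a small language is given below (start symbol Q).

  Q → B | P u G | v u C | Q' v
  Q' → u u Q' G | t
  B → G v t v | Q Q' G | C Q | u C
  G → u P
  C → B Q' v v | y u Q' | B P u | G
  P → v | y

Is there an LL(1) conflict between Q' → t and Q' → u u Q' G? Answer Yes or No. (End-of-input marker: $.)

No

FIRST(t) = { t } and FIRST(u u Q' G) = { u }.
The FIRST sets are disjoint and neither alternative is nullable — no conflict.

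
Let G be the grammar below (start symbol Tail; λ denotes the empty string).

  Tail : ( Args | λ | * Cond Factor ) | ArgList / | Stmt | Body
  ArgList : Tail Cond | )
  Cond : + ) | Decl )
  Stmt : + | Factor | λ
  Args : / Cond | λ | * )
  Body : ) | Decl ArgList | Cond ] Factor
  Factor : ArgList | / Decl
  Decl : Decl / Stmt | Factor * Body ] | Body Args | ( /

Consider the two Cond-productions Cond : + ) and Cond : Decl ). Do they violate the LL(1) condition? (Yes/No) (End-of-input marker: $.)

FIRST(+ )) = { + } and FIRST(Decl )) = { (, ), *, +, / }.
Both contain +, so the two alternatives are not disjoint — LL(1) conflict.

Yes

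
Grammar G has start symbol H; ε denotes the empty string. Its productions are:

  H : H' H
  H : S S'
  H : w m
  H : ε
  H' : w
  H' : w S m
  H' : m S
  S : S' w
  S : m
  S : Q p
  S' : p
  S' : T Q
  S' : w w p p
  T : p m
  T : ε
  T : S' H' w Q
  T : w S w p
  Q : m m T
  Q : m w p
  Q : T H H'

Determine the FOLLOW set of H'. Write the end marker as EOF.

{ EOF, m, p, w }

In H : H' H: add FIRST(H)\{ε} = { m, p, w }.
  Since H is nullable, also add FOLLOW(H) = { EOF, m, w }.
In T : S' H' w Q: add FIRST(w Q) = { w }.
In Q : T H H': H' is at the end, add FOLLOW(Q) = { EOF, m, p, w }.
Union: FOLLOW(H') = { EOF, m, p, w }.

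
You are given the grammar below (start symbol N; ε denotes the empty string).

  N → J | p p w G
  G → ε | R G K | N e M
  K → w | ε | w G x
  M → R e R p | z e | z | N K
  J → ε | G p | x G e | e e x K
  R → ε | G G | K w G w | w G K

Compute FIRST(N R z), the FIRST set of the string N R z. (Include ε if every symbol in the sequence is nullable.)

{ e, p, w, x, z }

Add FIRST(N)\{ε} = { e, p, w, x }; N is nullable, continue.
Add FIRST(R)\{ε} = { e, p, w, x }; R is nullable, continue.
z is a terminal; add {z} and stop.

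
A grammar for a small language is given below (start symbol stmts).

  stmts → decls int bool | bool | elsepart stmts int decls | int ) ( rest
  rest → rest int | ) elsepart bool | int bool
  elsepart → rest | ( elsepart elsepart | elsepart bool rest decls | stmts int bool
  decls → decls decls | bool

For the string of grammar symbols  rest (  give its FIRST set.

{ ), int }

Add FIRST(rest) = { ), int }; rest is not nullable, stop.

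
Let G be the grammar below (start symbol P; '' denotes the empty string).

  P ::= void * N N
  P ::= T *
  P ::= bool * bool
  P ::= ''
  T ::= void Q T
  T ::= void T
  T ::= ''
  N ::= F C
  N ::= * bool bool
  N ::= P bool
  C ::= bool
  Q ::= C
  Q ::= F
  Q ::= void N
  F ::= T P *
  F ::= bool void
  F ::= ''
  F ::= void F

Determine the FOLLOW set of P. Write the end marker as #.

P is the start symbol, so # ∈ FOLLOW(P).
In N ::= P bool: add FIRST(bool) = { bool }.
In F ::= T P *: add FIRST(*) = { * }.
Union: FOLLOW(P) = { #, *, bool }.

{ #, *, bool }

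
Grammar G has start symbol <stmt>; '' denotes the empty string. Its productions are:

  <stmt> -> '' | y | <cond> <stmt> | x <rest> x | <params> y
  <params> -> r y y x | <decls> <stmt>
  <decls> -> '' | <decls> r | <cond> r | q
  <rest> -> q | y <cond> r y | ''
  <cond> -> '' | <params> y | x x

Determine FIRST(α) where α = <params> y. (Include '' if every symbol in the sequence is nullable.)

Add FIRST(<params>)\{''} = { q, r, x, y }; <params> is nullable, continue.
y is a terminal; add {y} and stop.

{ q, r, x, y }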